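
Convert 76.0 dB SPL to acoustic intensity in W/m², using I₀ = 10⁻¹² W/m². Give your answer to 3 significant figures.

3.98e-05 W/m²

L = 10·log₁₀(I/I₀) ⇒ I = I₀·10^(L/10) = 10⁻¹² × 10^7.60.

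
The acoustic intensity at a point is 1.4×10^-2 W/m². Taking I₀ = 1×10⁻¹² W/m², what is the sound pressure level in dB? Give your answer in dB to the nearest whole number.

I/I₀ = 1.4×10^-2/10⁻¹² = 1.4×10^10, and L = 10·log₁₀(I/I₀).
L = 10·(0.1461 + 10) = 101.46 dB.

101 dB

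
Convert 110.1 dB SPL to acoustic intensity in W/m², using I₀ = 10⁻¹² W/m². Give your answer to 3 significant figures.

0.102 W/m²

I/I₀ = 10^(110.1/10) = 1.023e+11, so I = 1.023e+11 × 10⁻¹² W/m².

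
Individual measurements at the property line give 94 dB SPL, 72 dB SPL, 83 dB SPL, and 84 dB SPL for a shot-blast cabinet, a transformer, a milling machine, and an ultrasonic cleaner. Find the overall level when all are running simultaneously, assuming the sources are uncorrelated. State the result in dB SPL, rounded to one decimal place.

Incoherent sources combine by intensity addition: L_total = 10·log₁₀(Σ 10^(L_i/10)).
Σ 10^(L/10) = 10^(94/10) + 10^(72/10) + 10^(83/10) + 10^(84/10) = 2.978e+09.
L_total = 10·log₁₀(2.978e+09) = 94.74 dB SPL.

94.7 dB SPL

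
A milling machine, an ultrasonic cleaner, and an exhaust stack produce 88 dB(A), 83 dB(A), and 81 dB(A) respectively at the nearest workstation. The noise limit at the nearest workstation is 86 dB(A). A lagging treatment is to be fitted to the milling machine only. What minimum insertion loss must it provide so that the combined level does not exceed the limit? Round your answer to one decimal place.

The untreated sources together contribute 10^(83/10) + 10^(81/10) = 3.254e+08, i.e. 85.12 dB(A).
The limit corresponds to 10^(86/10) = 3.981e+08; subtracting the fixed part leaves 7.269e+07 for the milling machine, i.e. 78.61 dB(A).
So the milling machine must be reduced from 88 to 78.61 dB(A): IL = 9.39 dB.

9.4 dB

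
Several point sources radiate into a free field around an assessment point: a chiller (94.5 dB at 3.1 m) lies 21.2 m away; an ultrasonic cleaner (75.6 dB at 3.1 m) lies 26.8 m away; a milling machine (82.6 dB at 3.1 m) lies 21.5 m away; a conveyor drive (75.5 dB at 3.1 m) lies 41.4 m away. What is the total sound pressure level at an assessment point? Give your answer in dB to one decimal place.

78.1 dB

First find each source's level at the receiver (point-source: −20·log₁₀(r/r_ref)), then combine on an intensity basis.
chiller: 94.5 − 20·log₁₀(21.2/3.1) = 94.5 − 16.70 = 77.80 dB.
ultrasonic cleaner: 75.6 − 20·log₁₀(26.8/3.1) = 75.6 − 18.74 = 56.86 dB.
milling machine: 82.6 − 20·log₁₀(21.5/3.1) = 82.6 − 16.82 = 65.78 dB.
conveyor drive: 75.5 − 20·log₁₀(41.4/3.1) = 75.5 − 22.51 = 52.99 dB.
Σ 10^(L/10) = 6.473e+07 → L_total = 10·log₁₀(6.473e+07) = 78.11 dB.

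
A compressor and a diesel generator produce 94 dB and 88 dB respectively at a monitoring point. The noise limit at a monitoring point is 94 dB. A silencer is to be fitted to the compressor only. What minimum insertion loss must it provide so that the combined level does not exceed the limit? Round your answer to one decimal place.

1.3 dB

Fixed contribution from the other source: Σ 10^(L/10) = 10^(88/10) = 6.310e+08 (88.00 dB).
To meet 94 dB overall, the treated compressor may contribute at most 10^(94/10) − 6.310e+08 = 1.881e+09, i.e. 92.74 dB.
Required insertion loss = 94 − 92.74 = 1.26 dB.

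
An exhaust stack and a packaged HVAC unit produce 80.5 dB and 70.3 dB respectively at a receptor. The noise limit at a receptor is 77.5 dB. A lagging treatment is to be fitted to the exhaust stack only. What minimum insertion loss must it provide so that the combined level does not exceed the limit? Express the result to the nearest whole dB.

4 dB

Fixed contribution from the other source: Σ 10^(L/10) = 10^(70.3/10) = 1.072e+07 (70.30 dB).
The limit corresponds to 10^(77.5/10) = 5.623e+07; subtracting the fixed part leaves 4.552e+07 for the exhaust stack, i.e. 76.58 dB.
Required insertion loss = 80.5 − 76.58 = 3.92 dB.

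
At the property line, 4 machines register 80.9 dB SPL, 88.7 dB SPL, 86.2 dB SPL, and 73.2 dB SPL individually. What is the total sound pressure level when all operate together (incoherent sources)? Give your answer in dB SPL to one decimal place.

91.1 dB SPL

For uncorrelated sources the intensities add, so convert each level to linear form, sum, and take 10·log₁₀ of the total.
Σ 10^(L/10) = 10^(80.9/10) + 10^(88.7/10) + 10^(86.2/10) + 10^(73.2/10) = 1.302e+09.
L_total = 10·log₁₀(1.302e+09) = 91.15 dB SPL.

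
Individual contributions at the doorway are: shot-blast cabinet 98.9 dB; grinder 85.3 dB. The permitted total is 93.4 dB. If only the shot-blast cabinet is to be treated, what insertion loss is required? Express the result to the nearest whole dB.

6 dB

Everything except the shot-blast cabinet sums to 10^(85.3/10) = 3.388e+08 in linear terms, 85.30 dB.
To meet 93.4 dB overall, the treated shot-blast cabinet may contribute at most 10^(93.4/10) − 3.388e+08 = 1.849e+09, i.e. 92.67 dB.
Required insertion loss = 98.9 − 92.67 = 6.23 dB.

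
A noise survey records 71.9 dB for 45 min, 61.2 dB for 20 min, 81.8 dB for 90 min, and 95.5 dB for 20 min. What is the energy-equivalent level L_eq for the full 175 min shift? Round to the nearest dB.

The energy average is taken in the linear domain: L_eq = 10·log₁₀[(Σ tᵢ·10^(Lᵢ/10))/T], T = 175 min.
Σ tᵢ·10^(Lᵢ/10) = 45·10^(71.9/10) + 20·10^(61.2/10) + 90·10^(81.8/10) + 20·10^(95.5/10) = 8.531e+10.
L_eq = 10·log₁₀(8.531e+10/175) = 86.88 dB.

87 dB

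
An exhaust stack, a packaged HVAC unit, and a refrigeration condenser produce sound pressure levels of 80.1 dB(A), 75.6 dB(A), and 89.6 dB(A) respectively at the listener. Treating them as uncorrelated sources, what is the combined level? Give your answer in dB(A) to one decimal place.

Incoherent sources combine by intensity addition: L_total = 10·log₁₀(Σ 10^(L_i/10)).
Σ 10^(L/10) = 10^(80.1/10) + 10^(75.6/10) + 10^(89.6/10) = 1.051e+09.
L_total = 10·log₁₀(1.051e+09) = 90.21 dB(A).

90.2 dB(A)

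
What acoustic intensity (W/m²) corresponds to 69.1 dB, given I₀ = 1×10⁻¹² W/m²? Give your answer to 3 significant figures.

I = I₀·10^(L/10) = 10⁻¹² × 10^(69.1/10) = 10^(-5.090).

8.13e-06 W/m²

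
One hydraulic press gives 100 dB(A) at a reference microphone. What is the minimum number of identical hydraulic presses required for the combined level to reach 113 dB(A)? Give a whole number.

Need L₁ + 10·log₁₀ N ≥ 113, i.e. log₁₀ N ≥ 1.30.
N ≥ 10^(13.0/10) = 19.953, so N = 20.

20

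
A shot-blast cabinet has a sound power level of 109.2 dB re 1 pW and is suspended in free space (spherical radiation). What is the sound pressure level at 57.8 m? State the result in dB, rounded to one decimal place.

L_p = L_w − 10·log₁₀(4π·r²) with r = 57.8 m.
4π·r² = 4.198e+04 m², 10·log₁₀ of that is 46.231 dB.
L_p = 109.2 − 46.231 = 62.97 dB.

63.0 dB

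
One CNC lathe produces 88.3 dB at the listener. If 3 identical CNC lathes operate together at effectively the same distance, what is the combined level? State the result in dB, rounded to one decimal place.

93.1 dB

With 3 equal, uncorrelated contributions the intensity is 3× that of one unit, giving a rise of 10·log₁₀ 3.
L_total = 88.3 + 10·log₁₀(3) = 88.3 + 4.771 = 93.07 dB.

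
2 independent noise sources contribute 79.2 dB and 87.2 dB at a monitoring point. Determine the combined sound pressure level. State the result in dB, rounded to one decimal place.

Incoherent sources combine by intensity addition: L_total = 10·log₁₀(Σ 10^(L_i/10)).
Σ 10^(L/10) = 10^(79.2/10) + 10^(87.2/10) = 6.080e+08.
L_total = 10·log₁₀(6.080e+08) = 87.84 dB.

87.8 dB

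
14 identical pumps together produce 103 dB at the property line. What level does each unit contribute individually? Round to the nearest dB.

Dividing the total intensity by 14 lowers the level by 10·log₁₀ 14 = 11.461 dB: L₁ = 103 − 11.461.

92 dB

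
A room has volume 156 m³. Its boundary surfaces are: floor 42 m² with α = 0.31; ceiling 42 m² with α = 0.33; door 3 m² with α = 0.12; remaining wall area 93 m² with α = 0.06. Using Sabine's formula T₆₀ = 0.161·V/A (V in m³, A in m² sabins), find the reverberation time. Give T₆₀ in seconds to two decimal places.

0.77 s

A = Σ Sᵢαᵢ = 42·0.31 + 42·0.33 + 3·0.12 + 93·0.06 = 32.82 m².
T₆₀ = 0.161 × 156 / 32.82 = 0.765 s.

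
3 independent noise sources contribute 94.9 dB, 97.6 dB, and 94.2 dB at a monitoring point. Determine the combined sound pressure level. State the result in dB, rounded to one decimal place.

Incoherent sources combine by intensity addition: L_total = 10·log₁₀(Σ 10^(L_i/10)).
Σ 10^(L/10) = 10^(94.9/10) + 10^(97.6/10) + 10^(94.2/10) = 1.147e+10.
L_total = 10·log₁₀(1.147e+10) = 100.60 dB.

100.6 dB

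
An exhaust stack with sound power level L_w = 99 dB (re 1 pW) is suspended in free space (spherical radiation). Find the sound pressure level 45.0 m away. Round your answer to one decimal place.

54.9 dB

The power spreads over a sphere of area 4π·r², so L_p = L_w − 10·log₁₀(4π·r²).
4π·r² = 2.545e+04 m², 10·log₁₀ of that is 44.056 dB.
L_p = 99 − 44.056 = 54.94 dB.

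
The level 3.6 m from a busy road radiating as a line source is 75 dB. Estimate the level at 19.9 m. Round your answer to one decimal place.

For a line source, L₂ = L₁ − 10·log₁₀(r₂/r₁).
L₂ = 75 − 10·log₁₀(19.9/3.6) = 75 − 7.426 = 67.57 dB.

67.6 dB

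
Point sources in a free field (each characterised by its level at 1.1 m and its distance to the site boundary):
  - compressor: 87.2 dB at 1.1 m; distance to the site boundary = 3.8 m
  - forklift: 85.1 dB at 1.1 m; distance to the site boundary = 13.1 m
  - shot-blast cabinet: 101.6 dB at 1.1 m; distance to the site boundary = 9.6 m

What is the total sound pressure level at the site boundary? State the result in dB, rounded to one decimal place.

Propagate each source to the receiver with L = L_ref − 20·log₁₀(r/r_ref), then add intensities.
compressor: 87.2 − 20·log₁₀(3.8/1.1) = 87.2 − 10.77 = 76.43 dB.
forklift: 85.1 − 20·log₁₀(13.1/1.1) = 85.1 − 21.52 = 63.58 dB.
shot-blast cabinet: 101.6 − 20·log₁₀(9.6/1.1) = 101.6 − 18.82 = 82.78 dB.
Σ 10^(L/10) = 2.360e+08 → L_total = 10·log₁₀(2.360e+08) = 83.73 dB.

83.7 dB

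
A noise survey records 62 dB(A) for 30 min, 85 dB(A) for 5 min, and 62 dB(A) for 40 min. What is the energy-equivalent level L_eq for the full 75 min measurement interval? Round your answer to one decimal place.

L_eq = 10·log₁₀[(1/T)·Σ tᵢ·10^(Lᵢ/10)] with T = 75 min.
Σ tᵢ·10^(Lᵢ/10) = 30·10^(62/10) + 5·10^(85/10) + 40·10^(62/10) = 1.692e+09.
L_eq = 10·log₁₀(1.692e+09/75) = 73.53 dB(A).

73.5 dB(A)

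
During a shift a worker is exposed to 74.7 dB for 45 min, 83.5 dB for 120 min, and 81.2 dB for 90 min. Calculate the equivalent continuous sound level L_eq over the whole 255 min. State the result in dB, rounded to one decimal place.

82.0 dB

The energy average is taken in the linear domain: L_eq = 10·log₁₀[(Σ tᵢ·10^(Lᵢ/10))/T], T = 255 min.
Σ tᵢ·10^(Lᵢ/10) = 45·10^(74.7/10) + 120·10^(83.5/10) + 90·10^(81.2/10) = 4.006e+10.
L_eq = 10·log₁₀(4.006e+10/255) = 81.96 dB.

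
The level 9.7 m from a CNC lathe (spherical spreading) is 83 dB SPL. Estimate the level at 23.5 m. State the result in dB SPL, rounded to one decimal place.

75.3 dB SPL

For a point source, L₂ = L₁ − 20·log₁₀(r₂/r₁).
L₂ = 83 − 20·log₁₀(23.5/9.7) = 83 − 7.686 = 75.31 dB SPL.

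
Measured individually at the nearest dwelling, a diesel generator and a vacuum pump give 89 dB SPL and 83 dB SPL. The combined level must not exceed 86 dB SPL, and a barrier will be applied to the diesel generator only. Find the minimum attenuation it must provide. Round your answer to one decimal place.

Fixed contribution from the other source: Σ 10^(L/10) = 10^(83/10) = 1.995e+08 (83.00 dB SPL).
The limit corresponds to 10^(86/10) = 3.981e+08; subtracting the fixed part leaves 1.986e+08 for the diesel generator, i.e. 82.98 dB SPL.
Required insertion loss = 89 − 82.98 = 6.02 dB.

6.0 dB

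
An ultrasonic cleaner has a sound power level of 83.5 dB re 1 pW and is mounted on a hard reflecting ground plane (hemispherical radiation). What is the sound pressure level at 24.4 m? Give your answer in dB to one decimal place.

Free-field hemispherical radiation: L_p = L_w − 10·log₁₀(2π·r²), r = 24.4 m.
2π·r² = 3741 m², 10·log₁₀ of that is 35.730 dB.
L_p = 83.5 − 35.730 = 47.77 dB.

47.8 dB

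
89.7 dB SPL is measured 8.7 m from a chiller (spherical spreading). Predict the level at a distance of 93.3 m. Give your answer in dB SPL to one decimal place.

Point-source attenuation: ΔL = 20·log₁₀(r₂/r₁) = 20·log₁₀(93.3/8.7) = 20.607 dB.
L₂ = 89.7 − 20·log₁₀(93.3/8.7) = 89.7 − 20.607 = 69.09 dB SPL.

69.1 dB SPL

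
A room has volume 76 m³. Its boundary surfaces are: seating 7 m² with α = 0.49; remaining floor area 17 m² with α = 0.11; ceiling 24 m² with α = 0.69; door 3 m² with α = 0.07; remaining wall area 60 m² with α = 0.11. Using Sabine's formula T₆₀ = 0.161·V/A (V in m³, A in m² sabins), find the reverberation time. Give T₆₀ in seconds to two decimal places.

0.43 s

A = Σ Sᵢαᵢ = 7·0.49 + 17·0.11 + 24·0.69 + 3·0.07 + 60·0.11 = 28.67 m².
T₆₀ = 0.161 × 76 / 28.67 = 0.427 s.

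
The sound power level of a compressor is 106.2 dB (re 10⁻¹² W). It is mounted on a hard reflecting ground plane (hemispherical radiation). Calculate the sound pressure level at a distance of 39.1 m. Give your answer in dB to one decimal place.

L_p = L_w − 10·log₁₀(2π·r²) with r = 39.1 m.
2π·r² = 9606 m², 10·log₁₀ of that is 39.825 dB.
L_p = 106.2 − 39.825 = 66.37 dB.

66.4 dB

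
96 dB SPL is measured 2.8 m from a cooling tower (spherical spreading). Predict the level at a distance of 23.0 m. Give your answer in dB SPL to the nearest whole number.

Spherical spreading from a point source gives a 20·log₁₀(r₂/r₁) drop.
L₂ = 96 − 20·log₁₀(23.0/2.8) = 96 − 18.291 = 77.71 dB SPL.

78 dB SPL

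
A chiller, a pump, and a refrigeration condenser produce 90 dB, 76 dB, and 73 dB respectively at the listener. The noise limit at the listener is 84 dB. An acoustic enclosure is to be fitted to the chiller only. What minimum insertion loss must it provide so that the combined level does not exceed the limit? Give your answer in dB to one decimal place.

Everything except the chiller sums to 10^(76/10) + 10^(73/10) = 5.976e+07 in linear terms, 77.76 dB.
To meet 84 dB overall, the treated chiller may contribute at most 10^(84/10) − 5.976e+07 = 1.914e+08, i.e. 82.82 dB.
So the chiller must be reduced from 90 to 82.82 dB: IL = 7.18 dB.

7.2 dB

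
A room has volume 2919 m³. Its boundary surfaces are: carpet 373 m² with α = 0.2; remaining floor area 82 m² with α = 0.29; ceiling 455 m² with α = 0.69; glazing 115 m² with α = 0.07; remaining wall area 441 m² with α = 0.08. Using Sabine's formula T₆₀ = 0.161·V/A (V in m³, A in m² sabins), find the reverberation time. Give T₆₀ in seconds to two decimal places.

1.03 s

Summing Sᵢαᵢ: 373·0.2 + 82·0.29 + 455·0.69 + 115·0.07 + 441·0.08 = 455.66 m².
T₆₀ = 0.161 × 2919 / 455.66 = 1.031 s.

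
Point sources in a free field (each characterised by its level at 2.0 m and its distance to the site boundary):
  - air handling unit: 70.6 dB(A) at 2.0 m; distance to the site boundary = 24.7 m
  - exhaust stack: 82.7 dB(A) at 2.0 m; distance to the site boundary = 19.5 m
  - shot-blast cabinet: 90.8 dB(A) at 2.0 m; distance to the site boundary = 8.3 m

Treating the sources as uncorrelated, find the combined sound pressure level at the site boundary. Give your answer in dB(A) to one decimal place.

Apply inverse-square spreading to bring every level to the receiver, then sum 10^(L/10).
air handling unit: 70.6 − 20·log₁₀(24.7/2.0) = 70.6 − 21.83 = 48.77 dB(A).
exhaust stack: 82.7 − 20·log₁₀(19.5/2.0) = 82.7 − 19.78 = 62.92 dB(A).
shot-blast cabinet: 90.8 − 20·log₁₀(8.3/2.0) = 90.8 − 12.36 = 78.44 dB(A).
Σ 10^(L/10) = 7.184e+07 → L_total = 10·log₁₀(7.184e+07) = 78.56 dB(A).

78.6 dB(A)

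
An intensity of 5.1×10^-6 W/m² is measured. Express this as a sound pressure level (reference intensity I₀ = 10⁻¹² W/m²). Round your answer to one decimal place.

L = 10·log₁₀(I/I₀) = 10·log₁₀(5.1×10^-6/10⁻¹²) = 10·log₁₀(5.1×10^6).
L = 10·(0.7076 + 6) = 67.08 dB.

67.1 dB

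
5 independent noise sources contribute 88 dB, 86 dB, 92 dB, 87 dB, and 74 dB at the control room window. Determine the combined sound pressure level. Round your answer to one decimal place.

For uncorrelated sources the intensities add, so convert each level to linear form, sum, and take 10·log₁₀ of the total.
Σ 10^(L/10) = 10^(88/10) + 10^(86/10) + 10^(92/10) + 10^(87/10) + 10^(74/10) = 3.140e+09.
L_total = 10·log₁₀(3.140e+09) = 94.97 dB.

95.0 dB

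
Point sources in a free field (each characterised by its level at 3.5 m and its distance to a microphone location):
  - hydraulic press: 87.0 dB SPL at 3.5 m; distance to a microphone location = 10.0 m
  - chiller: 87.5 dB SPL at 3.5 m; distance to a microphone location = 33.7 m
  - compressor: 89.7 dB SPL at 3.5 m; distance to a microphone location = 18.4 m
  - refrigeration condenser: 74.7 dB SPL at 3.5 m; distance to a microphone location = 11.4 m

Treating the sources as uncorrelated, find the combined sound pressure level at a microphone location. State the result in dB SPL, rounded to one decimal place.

80.2 dB SPL

First find each source's level at the receiver (point-source: −20·log₁₀(r/r_ref)), then combine on an intensity basis.
hydraulic press: 87.0 − 20·log₁₀(10.0/3.5) = 87.0 − 9.12 = 77.88 dB SPL.
chiller: 87.5 − 20·log₁₀(33.7/3.5) = 87.5 − 19.67 = 67.83 dB SPL.
compressor: 89.7 − 20·log₁₀(18.4/3.5) = 89.7 − 14.41 = 75.29 dB SPL.
refrigeration condenser: 74.7 − 20·log₁₀(11.4/3.5) = 74.7 − 10.26 = 64.44 dB SPL.
Σ 10^(L/10) = 1.040e+08 → L_total = 10·log₁₀(1.040e+08) = 80.17 dB SPL.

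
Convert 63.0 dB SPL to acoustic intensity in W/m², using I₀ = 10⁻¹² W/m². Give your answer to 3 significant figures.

2.00e-06 W/m²

L = 10·log₁₀(I/I₀) ⇒ I = I₀·10^(L/10) = 10⁻¹² × 10^6.30.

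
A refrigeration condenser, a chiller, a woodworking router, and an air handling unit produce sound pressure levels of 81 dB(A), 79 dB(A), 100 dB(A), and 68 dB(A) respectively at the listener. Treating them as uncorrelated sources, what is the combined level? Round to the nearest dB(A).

Incoherent sources combine by intensity addition: L_total = 10·log₁₀(Σ 10^(L_i/10)).
Σ 10^(L/10) = 10^(81/10) + 10^(79/10) + 10^(100/10) + 10^(68/10) = 1.021e+10.
L_total = 10·log₁₀(1.021e+10) = 100.09 dB(A).

100 dB(A)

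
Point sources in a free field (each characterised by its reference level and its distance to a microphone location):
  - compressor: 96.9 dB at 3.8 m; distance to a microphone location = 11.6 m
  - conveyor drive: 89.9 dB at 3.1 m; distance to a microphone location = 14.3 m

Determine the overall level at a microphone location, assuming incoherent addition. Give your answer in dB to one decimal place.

Apply inverse-square spreading to bring every level to the receiver, then sum 10^(L/10).
compressor: 96.9 − 20·log₁₀(11.6/3.8) = 96.9 − 9.69 = 87.21 dB.
conveyor drive: 89.9 − 20·log₁₀(14.3/3.1) = 89.9 − 13.28 = 76.62 dB.
Σ 10^(L/10) = 5.715e+08 → L_total = 10·log₁₀(5.715e+08) = 87.57 dB.

87.6 dB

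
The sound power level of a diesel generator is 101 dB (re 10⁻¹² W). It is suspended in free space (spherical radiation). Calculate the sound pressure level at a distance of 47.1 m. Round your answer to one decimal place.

56.5 dB

The power spreads over a sphere of area 4π·r², so L_p = L_w − 10·log₁₀(4π·r²).
4π·r² = 2.788e+04 m², 10·log₁₀ of that is 44.453 dB.
L_p = 101 − 44.453 = 56.55 dB.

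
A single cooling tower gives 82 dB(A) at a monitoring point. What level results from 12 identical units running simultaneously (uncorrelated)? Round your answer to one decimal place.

L_total = L₁ + 10·log₁₀ N for N identical incoherent sources.
L_total = 82 + 10·log₁₀(12) = 82 + 10.792 = 92.79 dB(A).

92.8 dB(A)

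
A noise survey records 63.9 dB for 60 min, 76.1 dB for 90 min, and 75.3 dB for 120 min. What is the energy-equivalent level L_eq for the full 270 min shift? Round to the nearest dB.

75 dB

Weight each interval's intensity by its duration and average over T = 270 min:
Σ tᵢ·10^(Lᵢ/10) = 60·10^(63.9/10) + 90·10^(76.1/10) + 120·10^(75.3/10) = 7.880e+09.
L_eq = 10·log₁₀(7.880e+09/270) = 74.65 dB.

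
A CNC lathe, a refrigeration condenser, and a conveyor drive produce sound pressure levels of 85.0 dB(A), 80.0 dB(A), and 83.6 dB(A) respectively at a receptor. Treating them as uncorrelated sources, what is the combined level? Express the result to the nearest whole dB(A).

88 dB(A)

For uncorrelated sources the intensities add, so convert each level to linear form, sum, and take 10·log₁₀ of the total.
Σ 10^(L/10) = 10^(85.0/10) + 10^(80.0/10) + 10^(83.6/10) = 6.453e+08.
L_total = 10·log₁₀(6.453e+08) = 88.10 dB(A).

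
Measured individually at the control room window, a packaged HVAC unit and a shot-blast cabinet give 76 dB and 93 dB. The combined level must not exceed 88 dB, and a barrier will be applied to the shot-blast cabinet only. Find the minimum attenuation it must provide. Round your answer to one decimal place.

Everything except the shot-blast cabinet sums to 10^(76/10) = 3.981e+07 in linear terms, 76.00 dB.
The limit corresponds to 10^(88/10) = 6.310e+08; subtracting the fixed part leaves 5.911e+08 for the shot-blast cabinet, i.e. 87.72 dB.
So the shot-blast cabinet must be reduced from 93 to 87.72 dB: IL = 5.28 dB.

5.3 dB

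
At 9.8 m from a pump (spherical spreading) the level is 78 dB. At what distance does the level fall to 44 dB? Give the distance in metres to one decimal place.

491.2 m

The 34.0 dB drop corresponds to a distance ratio of 10^(34.0/20) for a point source.
r₂ = 9.8·10^((78−44)/20) = 9.8·10^(34.0/20) = 491.16 m.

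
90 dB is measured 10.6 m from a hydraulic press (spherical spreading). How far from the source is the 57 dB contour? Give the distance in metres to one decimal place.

473.5 m

For a point source L₁ − L₂ = 20·log₁₀(r₂/r₁), so r₂ = r₁·10^((L₁−L₂)/20).
r₂ = 10.6·10^((90−57)/20) = 10.6·10^(33.0/20) = 473.48 m.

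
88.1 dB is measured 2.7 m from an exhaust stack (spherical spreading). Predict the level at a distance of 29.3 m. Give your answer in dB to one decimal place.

For a point source, L₂ = L₁ − 20·log₁₀(r₂/r₁).
L₂ = 88.1 − 20·log₁₀(29.3/2.7) = 88.1 − 20.710 = 67.39 dB.

67.4 dB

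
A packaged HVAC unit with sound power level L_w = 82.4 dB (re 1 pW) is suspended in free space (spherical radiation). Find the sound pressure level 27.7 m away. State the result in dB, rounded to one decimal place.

42.6 dB

Free-field spherical radiation: L_p = L_w − 10·log₁₀(4π·r²), r = 27.7 m.
4π·r² = 9642 m², 10·log₁₀ of that is 39.842 dB.
L_p = 82.4 − 39.842 = 42.56 dB.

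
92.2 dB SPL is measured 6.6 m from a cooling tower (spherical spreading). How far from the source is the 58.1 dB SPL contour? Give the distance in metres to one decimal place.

The 34.1 dB drop corresponds to a distance ratio of 10^(34.1/20) for a point source.
r₂ = 6.6·10^((92.2−58.1)/20) = 6.6·10^(34.1/20) = 334.61 m.

334.6 m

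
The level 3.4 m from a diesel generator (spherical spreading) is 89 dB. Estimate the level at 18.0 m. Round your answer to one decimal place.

74.5 dB

Spherical spreading from a point source gives a 20·log₁₀(r₂/r₁) drop.
L₂ = 89 − 20·log₁₀(18.0/3.4) = 89 − 14.476 = 74.52 dB.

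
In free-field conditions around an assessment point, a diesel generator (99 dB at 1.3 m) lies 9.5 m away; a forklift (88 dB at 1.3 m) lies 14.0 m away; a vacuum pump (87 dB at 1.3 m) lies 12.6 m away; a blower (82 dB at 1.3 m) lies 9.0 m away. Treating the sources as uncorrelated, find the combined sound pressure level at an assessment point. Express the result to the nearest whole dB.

First find each source's level at the receiver (point-source: −20·log₁₀(r/r_ref)), then combine on an intensity basis.
diesel generator: 99 − 20·log₁₀(9.5/1.3) = 99 − 17.28 = 81.72 dB.
forklift: 88 − 20·log₁₀(14.0/1.3) = 88 − 20.64 = 67.36 dB.
vacuum pump: 87 − 20·log₁₀(12.6/1.3) = 87 − 19.73 = 67.27 dB.
blower: 82 − 20·log₁₀(9.0/1.3) = 82 − 16.81 = 65.19 dB.
Σ 10^(L/10) = 1.628e+08 → L_total = 10·log₁₀(1.628e+08) = 82.12 dB.

82 dB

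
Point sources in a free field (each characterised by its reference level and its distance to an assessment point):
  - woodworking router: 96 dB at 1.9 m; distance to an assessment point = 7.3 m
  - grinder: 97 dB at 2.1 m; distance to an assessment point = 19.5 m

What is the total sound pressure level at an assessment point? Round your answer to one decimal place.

85.2 dB

Propagate each source to the receiver with L = L_ref − 20·log₁₀(r/r_ref), then add intensities.
woodworking router: 96 − 20·log₁₀(7.3/1.9) = 96 − 11.69 = 84.31 dB.
grinder: 97 − 20·log₁₀(19.5/2.1) = 97 − 19.36 = 77.64 dB.
Σ 10^(L/10) = 3.278e+08 → L_total = 10·log₁₀(3.278e+08) = 85.16 dB.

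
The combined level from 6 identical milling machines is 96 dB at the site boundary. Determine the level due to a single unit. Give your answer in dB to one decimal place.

Dividing the total intensity by 6 lowers the level by 10·log₁₀ 6 = 7.782 dB: L₁ = 96 − 7.782.

88.2 dB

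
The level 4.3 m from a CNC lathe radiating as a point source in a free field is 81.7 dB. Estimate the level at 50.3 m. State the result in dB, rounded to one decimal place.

60.3 dB

Point-source attenuation: ΔL = 20·log₁₀(r₂/r₁) = 20·log₁₀(50.3/4.3) = 21.362 dB.
L₂ = 81.7 − 20·log₁₀(50.3/4.3) = 81.7 − 21.362 = 60.34 dB.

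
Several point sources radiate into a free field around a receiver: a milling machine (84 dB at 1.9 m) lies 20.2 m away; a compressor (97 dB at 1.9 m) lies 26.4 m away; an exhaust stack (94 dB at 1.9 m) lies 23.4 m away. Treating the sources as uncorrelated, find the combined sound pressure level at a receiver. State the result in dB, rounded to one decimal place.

76.5 dB

Apply inverse-square spreading to bring every level to the receiver, then sum 10^(L/10).
milling machine: 84 − 20·log₁₀(20.2/1.9) = 84 − 20.53 = 63.47 dB.
compressor: 97 − 20·log₁₀(26.4/1.9) = 97 − 22.86 = 74.14 dB.
exhaust stack: 94 − 20·log₁₀(23.4/1.9) = 94 − 21.81 = 72.19 dB.
Σ 10^(L/10) = 4.474e+07 → L_total = 10·log₁₀(4.474e+07) = 76.51 dB.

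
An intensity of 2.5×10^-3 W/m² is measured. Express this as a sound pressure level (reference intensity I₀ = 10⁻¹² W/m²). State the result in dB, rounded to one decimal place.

Dividing by I₀ shifts the exponent by 12: I/I₀ = 2.5×10^9.
L = 10·(0.3979 + 9) = 93.98 dB.

94.0 dB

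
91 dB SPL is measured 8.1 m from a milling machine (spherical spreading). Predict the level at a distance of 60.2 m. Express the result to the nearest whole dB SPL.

Point-source attenuation: ΔL = 20·log₁₀(r₂/r₁) = 20·log₁₀(60.2/8.1) = 17.422 dB.
L₂ = 91 − 20·log₁₀(60.2/8.1) = 91 − 17.422 = 73.58 dB SPL.

74 dB SPL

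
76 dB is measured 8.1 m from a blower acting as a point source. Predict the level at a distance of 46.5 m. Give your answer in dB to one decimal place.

For a point source, L₂ = L₁ − 20·log₁₀(r₂/r₁).
L₂ = 76 − 20·log₁₀(46.5/8.1) = 76 − 15.179 = 60.82 dB.

60.8 dB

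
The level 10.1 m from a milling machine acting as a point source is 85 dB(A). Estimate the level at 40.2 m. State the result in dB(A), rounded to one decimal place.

Point-source attenuation: ΔL = 20·log₁₀(r₂/r₁) = 20·log₁₀(40.2/10.1) = 11.998 dB.
L₂ = 85 − 20·log₁₀(40.2/10.1) = 85 − 11.998 = 73.00 dB(A).

73.0 dB(A)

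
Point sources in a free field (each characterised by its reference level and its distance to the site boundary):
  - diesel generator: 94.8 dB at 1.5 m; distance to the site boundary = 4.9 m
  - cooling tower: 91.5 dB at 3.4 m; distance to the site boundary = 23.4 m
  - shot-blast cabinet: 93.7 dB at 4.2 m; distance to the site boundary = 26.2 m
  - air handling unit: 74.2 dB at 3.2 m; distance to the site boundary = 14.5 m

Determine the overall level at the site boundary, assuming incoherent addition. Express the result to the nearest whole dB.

Apply inverse-square spreading to bring every level to the receiver, then sum 10^(L/10).
diesel generator: 94.8 − 20·log₁₀(4.9/1.5) = 94.8 − 10.28 = 84.52 dB.
cooling tower: 91.5 − 20·log₁₀(23.4/3.4) = 91.5 − 16.75 = 74.75 dB.
shot-blast cabinet: 93.7 − 20·log₁₀(26.2/4.2) = 93.7 − 15.90 = 77.80 dB.
air handling unit: 74.2 − 20·log₁₀(14.5/3.2) = 74.2 − 13.12 = 61.08 dB.
Σ 10^(L/10) = 3.743e+08 → L_total = 10·log₁₀(3.743e+08) = 85.73 dB.

86 dB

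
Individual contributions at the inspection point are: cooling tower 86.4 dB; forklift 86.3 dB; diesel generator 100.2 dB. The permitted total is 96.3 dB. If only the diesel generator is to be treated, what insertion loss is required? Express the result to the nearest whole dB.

5 dB

The untreated sources together contribute 10^(86.4/10) + 10^(86.3/10) = 8.631e+08, i.e. 89.36 dB.
The limit corresponds to 10^(96.3/10) = 4.266e+09; subtracting the fixed part leaves 3.403e+09 for the diesel generator, i.e. 95.32 dB.
So the diesel generator must be reduced from 100.2 to 95.32 dB: IL = 4.88 dB.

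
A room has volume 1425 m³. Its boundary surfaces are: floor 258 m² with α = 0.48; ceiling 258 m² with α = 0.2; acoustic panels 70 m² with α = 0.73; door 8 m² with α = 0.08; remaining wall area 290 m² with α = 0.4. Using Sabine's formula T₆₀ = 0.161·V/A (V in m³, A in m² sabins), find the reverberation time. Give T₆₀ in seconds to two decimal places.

Summing Sᵢαᵢ: 258·0.48 + 258·0.2 + 70·0.73 + 8·0.08 + 290·0.4 = 343.18 m².
T₆₀ = 0.161·V/A = 0.161·1425/343.18 = 0.669 s.

0.67 s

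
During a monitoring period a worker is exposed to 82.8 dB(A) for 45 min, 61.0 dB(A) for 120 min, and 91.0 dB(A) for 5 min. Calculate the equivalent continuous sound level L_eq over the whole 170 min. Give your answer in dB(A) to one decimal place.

L_eq = 10·log₁₀[(1/T)·Σ tᵢ·10^(Lᵢ/10)] with T = 170 min.
Σ tᵢ·10^(Lᵢ/10) = 45·10^(82.8/10) + 120·10^(61.0/10) + 5·10^(91.0/10) = 1.502e+10.
L_eq = 10·log₁₀(1.502e+10/170) = 79.46 dB(A).

79.5 dB(A)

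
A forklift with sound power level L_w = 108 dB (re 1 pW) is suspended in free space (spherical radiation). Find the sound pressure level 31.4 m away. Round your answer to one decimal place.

Free-field spherical radiation: L_p = L_w − 10·log₁₀(4π·r²), r = 31.4 m.
4π·r² = 1.239e+04 m², 10·log₁₀ of that is 40.931 dB.
L_p = 108 − 40.931 = 67.07 dB.

67.1 dB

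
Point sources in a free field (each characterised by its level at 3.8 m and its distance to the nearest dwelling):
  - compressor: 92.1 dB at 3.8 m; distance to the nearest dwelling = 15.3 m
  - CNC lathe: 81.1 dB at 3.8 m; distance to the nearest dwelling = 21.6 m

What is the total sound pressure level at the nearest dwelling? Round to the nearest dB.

First find each source's level at the receiver (point-source: −20·log₁₀(r/r_ref)), then combine on an intensity basis.
compressor: 92.1 − 20·log₁₀(15.3/3.8) = 92.1 − 12.10 = 80.00 dB.
CNC lathe: 81.1 − 20·log₁₀(21.6/3.8) = 81.1 − 15.09 = 66.01 dB.
Σ 10^(L/10) = 1.040e+08 → L_total = 10·log₁₀(1.040e+08) = 80.17 dB.

80 dB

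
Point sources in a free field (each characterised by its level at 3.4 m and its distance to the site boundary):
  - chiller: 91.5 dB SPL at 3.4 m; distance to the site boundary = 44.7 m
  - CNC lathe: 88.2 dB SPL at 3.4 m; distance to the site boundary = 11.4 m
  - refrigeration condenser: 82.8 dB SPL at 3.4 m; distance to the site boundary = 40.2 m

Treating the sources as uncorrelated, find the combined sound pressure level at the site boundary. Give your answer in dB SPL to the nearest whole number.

78 dB SPL

Propagate each source to the receiver with L = L_ref − 20·log₁₀(r/r_ref), then add intensities.
chiller: 91.5 − 20·log₁₀(44.7/3.4) = 91.5 − 22.38 = 69.12 dB SPL.
CNC lathe: 88.2 − 20·log₁₀(11.4/3.4) = 88.2 − 10.51 = 77.69 dB SPL.
refrigeration condenser: 82.8 − 20·log₁₀(40.2/3.4) = 82.8 − 21.45 = 61.35 dB SPL.
Σ 10^(L/10) = 6.830e+07 → L_total = 10·log₁₀(6.830e+07) = 78.34 dB SPL.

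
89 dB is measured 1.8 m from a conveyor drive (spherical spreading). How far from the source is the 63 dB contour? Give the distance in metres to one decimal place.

35.9 m

The 26.0 dB drop corresponds to a distance ratio of 10^(26.0/20) for a point source.
r₂ = 1.8·10^((89−63)/20) = 1.8·10^(26.0/20) = 35.91 m.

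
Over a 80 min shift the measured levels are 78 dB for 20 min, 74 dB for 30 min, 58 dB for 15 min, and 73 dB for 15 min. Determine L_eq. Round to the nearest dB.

The energy average is taken in the linear domain: L_eq = 10·log₁₀[(Σ tᵢ·10^(Lᵢ/10))/T], T = 80 min.
Σ tᵢ·10^(Lᵢ/10) = 20·10^(78/10) + 30·10^(74/10) + 15·10^(58/10) + 15·10^(73/10) = 2.324e+09.
L_eq = 10·log₁₀(2.324e+09/80) = 74.63 dB.

75 dB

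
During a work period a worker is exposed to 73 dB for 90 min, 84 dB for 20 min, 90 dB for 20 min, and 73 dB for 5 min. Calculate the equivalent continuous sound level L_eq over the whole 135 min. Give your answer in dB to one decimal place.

83.0 dB

Weight each interval's intensity by its duration and average over T = 135 min:
Σ tᵢ·10^(Lᵢ/10) = 90·10^(73/10) + 20·10^(84/10) + 20·10^(90/10) + 5·10^(73/10) = 2.692e+10.
L_eq = 10·log₁₀(2.692e+10/135) = 83.00 dB.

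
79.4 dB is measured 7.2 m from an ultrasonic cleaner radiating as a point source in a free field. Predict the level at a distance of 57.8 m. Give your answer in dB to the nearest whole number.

61 dB

For a point source, L₂ = L₁ − 20·log₁₀(r₂/r₁).
L₂ = 79.4 − 20·log₁₀(57.8/7.2) = 79.4 − 18.092 = 61.31 dB.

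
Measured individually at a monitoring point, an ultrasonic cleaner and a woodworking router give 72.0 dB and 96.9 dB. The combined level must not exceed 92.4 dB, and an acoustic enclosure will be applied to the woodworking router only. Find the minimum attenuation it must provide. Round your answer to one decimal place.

The untreated sources together contribute 10^(72.0/10) = 1.585e+07, i.e. 72.00 dB.
To meet 92.4 dB overall, the treated woodworking router may contribute at most 10^(92.4/10) − 1.585e+07 = 1.722e+09, i.e. 92.36 dB.
So the woodworking router must be reduced from 96.9 to 92.36 dB: IL = 4.54 dB.

4.5 dB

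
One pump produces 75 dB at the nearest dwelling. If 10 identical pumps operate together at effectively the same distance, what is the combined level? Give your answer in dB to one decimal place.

With 10 equal, uncorrelated contributions the intensity is 10× that of one unit, giving a rise of 10·log₁₀ 10.
L_total = 75 + 10·log₁₀(10) = 75 + 10.000 = 85.00 dB.

85.0 dB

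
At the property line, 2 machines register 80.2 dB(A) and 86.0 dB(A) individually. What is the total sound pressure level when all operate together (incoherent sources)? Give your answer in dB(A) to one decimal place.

Incoherent sources combine by intensity addition: L_total = 10·log₁₀(Σ 10^(L_i/10)).
Σ 10^(L/10) = 10^(80.2/10) + 10^(86.0/10) = 5.028e+08.
L_total = 10·log₁₀(5.028e+08) = 87.01 dB(A).

87.0 dB(A)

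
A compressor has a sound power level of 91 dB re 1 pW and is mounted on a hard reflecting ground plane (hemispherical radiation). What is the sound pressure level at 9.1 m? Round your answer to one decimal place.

The power spreads over a hemisphere of area 2π·r², so L_p = L_w − 10·log₁₀(2π·r²).
2π·r² = 520.3 m², 10·log₁₀ of that is 27.163 dB.
L_p = 91 − 27.163 = 63.84 dB.

63.8 dB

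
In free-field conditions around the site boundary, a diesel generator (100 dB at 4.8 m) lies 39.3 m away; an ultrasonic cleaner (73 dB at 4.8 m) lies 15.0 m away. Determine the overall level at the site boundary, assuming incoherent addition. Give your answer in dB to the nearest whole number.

Apply inverse-square spreading to bring every level to the receiver, then sum 10^(L/10).
diesel generator: 100 − 20·log₁₀(39.3/4.8) = 100 − 18.26 = 81.74 dB.
ultrasonic cleaner: 73 − 20·log₁₀(15.0/4.8) = 73 − 9.90 = 63.10 dB.
Σ 10^(L/10) = 1.512e+08 → L_total = 10·log₁₀(1.512e+08) = 81.80 dB.

82 dB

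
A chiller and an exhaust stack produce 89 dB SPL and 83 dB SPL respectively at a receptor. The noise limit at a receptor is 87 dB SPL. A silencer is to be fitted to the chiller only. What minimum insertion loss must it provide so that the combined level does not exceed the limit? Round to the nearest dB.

Fixed contribution from the other source: Σ 10^(L/10) = 10^(83/10) = 1.995e+08 (83.00 dB SPL).
To meet 87 dB SPL overall, the treated chiller may contribute at most 10^(87/10) − 1.995e+08 = 3.017e+08, i.e. 84.80 dB SPL.
Required insertion loss = 89 − 84.80 = 4.20 dB.

4 dB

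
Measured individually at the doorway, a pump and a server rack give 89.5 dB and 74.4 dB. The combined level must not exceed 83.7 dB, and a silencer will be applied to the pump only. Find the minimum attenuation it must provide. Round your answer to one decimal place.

6.3 dB

The untreated sources together contribute 10^(74.4/10) = 2.754e+07, i.e. 74.40 dB.
The limit corresponds to 10^(83.7/10) = 2.344e+08; subtracting the fixed part leaves 2.069e+08 for the pump, i.e. 83.16 dB.
Required insertion loss = 89.5 − 83.16 = 6.34 dB.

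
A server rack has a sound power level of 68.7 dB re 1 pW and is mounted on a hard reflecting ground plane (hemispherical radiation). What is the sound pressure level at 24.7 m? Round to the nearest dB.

Free-field hemispherical radiation: L_p = L_w − 10·log₁₀(2π·r²), r = 24.7 m.
2π·r² = 3833 m², 10·log₁₀ of that is 35.836 dB.
L_p = 68.7 − 35.836 = 32.86 dB.

33 dB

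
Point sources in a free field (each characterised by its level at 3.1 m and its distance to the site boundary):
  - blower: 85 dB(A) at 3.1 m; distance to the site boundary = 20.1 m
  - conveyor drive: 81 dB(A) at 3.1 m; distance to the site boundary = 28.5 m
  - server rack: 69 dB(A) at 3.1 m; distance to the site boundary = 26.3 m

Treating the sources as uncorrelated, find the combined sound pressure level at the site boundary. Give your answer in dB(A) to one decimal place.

69.6 dB(A)

First find each source's level at the receiver (point-source: −20·log₁₀(r/r_ref)), then combine on an intensity basis.
blower: 85 − 20·log₁₀(20.1/3.1) = 85 − 16.24 = 68.76 dB(A).
conveyor drive: 81 − 20·log₁₀(28.5/3.1) = 81 − 19.27 = 61.73 dB(A).
server rack: 69 − 20·log₁₀(26.3/3.1) = 69 − 18.57 = 50.43 dB(A).
Σ 10^(L/10) = 9.122e+06 → L_total = 10·log₁₀(9.122e+06) = 69.60 dB(A).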